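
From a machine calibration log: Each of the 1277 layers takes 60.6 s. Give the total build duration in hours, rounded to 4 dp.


t = 1277 * 60.6 / 3600 = 21.4962 hrs


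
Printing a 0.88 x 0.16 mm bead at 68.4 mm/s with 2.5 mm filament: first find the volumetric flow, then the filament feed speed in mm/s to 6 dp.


Q = 0.88 * 0.16 * 68.4 = 9.63072 mm^3/s
A_fil = pi*(2.5/2)^2 = 4.90873852 mm^2
v_feed = 9.63072 / 4.90873852 = 1.961954 mm/s


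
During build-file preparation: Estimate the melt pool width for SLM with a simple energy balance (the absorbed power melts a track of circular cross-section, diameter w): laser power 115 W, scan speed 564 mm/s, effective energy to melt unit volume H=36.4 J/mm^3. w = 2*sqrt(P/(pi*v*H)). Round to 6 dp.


w = 2*sqrt(115/(pi*564*36.4)) = 0.084453 mm


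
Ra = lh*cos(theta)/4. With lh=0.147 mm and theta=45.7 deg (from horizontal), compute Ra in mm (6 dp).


Ra = 0.147 * cos(45.7) / 4 = 0.025667 mm


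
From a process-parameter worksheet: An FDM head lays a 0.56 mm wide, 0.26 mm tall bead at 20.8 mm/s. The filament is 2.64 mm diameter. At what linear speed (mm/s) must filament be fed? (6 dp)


Q = 0.56 * 0.26 * 20.8 = 3.02848 mm^3/s
A_fil = pi*(2.64/2)^2 = 5.47391104 mm^2
v_feed = 3.02848 / 5.47391104 = 0.553257 mm/s


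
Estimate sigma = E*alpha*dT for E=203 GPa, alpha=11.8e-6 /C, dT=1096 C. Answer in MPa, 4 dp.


sigma = 203*1000 * 11.8e-6 * 1096 = 2625.3584 MPa


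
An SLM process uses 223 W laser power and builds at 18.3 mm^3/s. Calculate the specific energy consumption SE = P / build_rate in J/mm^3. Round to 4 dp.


SE = 223 / 18.3 = 12.1858 J/mm^3


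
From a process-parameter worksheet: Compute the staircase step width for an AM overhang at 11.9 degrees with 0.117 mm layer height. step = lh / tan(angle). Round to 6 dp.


step = 0.117 / tan(11.9) = 0.555205 mm


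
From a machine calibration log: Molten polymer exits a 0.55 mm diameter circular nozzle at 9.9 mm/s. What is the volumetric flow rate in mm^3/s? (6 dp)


A = pi*(0.55/2)^2 = 0.23758294 mm^2
Q = 0.23758294 * 9.9 = 2.352071 mm^3/s


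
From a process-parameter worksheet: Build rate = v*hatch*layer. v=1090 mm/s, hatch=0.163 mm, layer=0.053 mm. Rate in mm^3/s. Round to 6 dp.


Rate = 1090 * 0.163 * 0.053 = 9.41651 mm^3/s


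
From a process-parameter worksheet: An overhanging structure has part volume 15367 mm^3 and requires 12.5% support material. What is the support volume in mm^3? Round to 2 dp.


V_support = 15367 * 0.125 = 1920.88 mm^3


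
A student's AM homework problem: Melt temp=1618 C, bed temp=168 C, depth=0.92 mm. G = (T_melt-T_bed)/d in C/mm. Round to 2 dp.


G = (1618-168)/0.92 = 1576.09 C/mm


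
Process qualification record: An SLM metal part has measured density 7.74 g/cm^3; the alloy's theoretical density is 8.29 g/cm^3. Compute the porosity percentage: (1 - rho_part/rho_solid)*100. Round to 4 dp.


Porosity = (1-7.74/8.29)*100 = 6.6345 %


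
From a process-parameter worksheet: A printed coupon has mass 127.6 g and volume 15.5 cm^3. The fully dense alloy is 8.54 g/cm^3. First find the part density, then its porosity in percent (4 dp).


rho_part = 127.6 / 15.5 = 8.23225806 g/cm^3
Porosity = (1 - 8.23225806/8.54)*100 = 3.6035 %


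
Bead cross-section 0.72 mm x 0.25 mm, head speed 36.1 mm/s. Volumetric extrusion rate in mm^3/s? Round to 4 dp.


Rate = 0.72 * 0.25 * 36.1 = 6.498 mm^3/s


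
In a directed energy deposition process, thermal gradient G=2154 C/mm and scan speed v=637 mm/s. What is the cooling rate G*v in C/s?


CR = 2154 * 637 = 1372098 C/s


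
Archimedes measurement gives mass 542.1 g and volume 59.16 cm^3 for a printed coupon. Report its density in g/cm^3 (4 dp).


rho = 542.1 / 59.16 = 9.1633 g/cm^3


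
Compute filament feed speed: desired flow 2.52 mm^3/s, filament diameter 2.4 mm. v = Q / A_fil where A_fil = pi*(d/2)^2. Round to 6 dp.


A = pi*(2.4/2)^2 = 4.523893
v = 2.52 / 4.523893 = 0.557042 mm/s


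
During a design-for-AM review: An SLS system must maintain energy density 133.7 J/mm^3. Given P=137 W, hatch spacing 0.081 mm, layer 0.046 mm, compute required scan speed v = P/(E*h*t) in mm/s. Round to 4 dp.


v = 137 / (133.7*0.081*0.046) = 275.0086 mm/s


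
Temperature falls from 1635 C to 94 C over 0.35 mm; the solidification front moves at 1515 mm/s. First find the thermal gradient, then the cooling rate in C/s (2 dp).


G = (1635-94)/0.35 = 4402.85714286 C/mm
CR = 4402.85714286 * 1515 = 6670328.57 C/s


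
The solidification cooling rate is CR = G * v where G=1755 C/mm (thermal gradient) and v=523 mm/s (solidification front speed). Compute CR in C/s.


CR = 1755 * 523 = 917865 C/s


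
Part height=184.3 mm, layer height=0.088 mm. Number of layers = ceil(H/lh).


Layers = ceil(184.3/0.088) = 2095


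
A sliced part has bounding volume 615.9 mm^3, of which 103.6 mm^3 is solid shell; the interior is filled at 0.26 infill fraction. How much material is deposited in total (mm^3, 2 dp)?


V_infill = (615.9 - 103.6) * 0.26 = 133.2
V_total = 103.6 + 133.2 = 236.8 mm^3


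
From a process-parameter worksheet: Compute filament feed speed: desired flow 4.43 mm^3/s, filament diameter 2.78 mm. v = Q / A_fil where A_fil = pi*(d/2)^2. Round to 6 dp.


A = pi*(2.78/2)^2 = 6.069871
v = 4.43 / 6.069871 = 0.729834 mm/s


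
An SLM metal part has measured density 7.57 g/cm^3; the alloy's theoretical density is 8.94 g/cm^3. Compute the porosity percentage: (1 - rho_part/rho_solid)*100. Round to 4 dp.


Porosity = (1-7.57/8.94)*100 = 15.3244 %


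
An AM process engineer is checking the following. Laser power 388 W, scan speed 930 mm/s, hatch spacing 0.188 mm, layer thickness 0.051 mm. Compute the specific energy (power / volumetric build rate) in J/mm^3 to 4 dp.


Build rate = 930 * 0.188 * 0.051 = 8.91684 mm^3/s
SE = 388 / 8.91684 = 43.5132 J/mm^3


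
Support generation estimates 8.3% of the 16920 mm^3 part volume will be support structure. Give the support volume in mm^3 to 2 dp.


V_support = 16920 * 0.083 = 1404.36 mm^3


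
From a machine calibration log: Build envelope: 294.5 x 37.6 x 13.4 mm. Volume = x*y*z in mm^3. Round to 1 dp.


V = 294.5 * 37.6 * 13.4 = 148380.9 mm^3


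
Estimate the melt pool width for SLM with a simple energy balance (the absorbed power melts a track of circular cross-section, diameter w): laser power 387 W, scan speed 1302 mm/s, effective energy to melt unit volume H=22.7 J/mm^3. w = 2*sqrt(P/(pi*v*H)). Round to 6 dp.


w = 2*sqrt(387/(pi*1302*22.7)) = 0.12912 mm


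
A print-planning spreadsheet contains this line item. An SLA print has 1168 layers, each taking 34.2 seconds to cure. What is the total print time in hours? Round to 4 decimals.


t = 1168 * 34.2 / 3600 = 11.096 hrs


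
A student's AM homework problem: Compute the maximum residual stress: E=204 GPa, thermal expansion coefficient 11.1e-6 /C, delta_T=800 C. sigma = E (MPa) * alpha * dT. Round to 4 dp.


sigma = 204*1000 * 11.1e-6 * 800 = 1811.52 MPa


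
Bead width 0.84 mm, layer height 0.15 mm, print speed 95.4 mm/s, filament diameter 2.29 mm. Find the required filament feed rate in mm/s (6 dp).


Q = 0.84 * 0.15 * 95.4 = 12.0204 mm^3/s
A_fil = pi*(2.29/2)^2 = 4.11870651 mm^2
v_feed = 12.0204 / 4.11870651 = 2.918489 mm/s


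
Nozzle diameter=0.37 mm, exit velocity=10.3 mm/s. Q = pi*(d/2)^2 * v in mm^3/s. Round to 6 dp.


A = pi*(0.37/2)^2 = 0.10752101 mm^2
Q = 0.10752101 * 10.3 = 1.107466 mm^3/s


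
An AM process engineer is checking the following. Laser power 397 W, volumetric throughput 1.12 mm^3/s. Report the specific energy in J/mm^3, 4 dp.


SE = 397 / 1.12 = 354.4643 J/mm^3


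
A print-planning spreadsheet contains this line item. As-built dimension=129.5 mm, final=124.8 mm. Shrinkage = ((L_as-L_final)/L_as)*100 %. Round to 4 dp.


Shrinkage = ((129.5-124.8)/129.5)*100 = 3.6293 %


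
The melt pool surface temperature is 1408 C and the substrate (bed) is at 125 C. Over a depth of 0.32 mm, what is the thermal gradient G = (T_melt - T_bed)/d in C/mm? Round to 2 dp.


G = (1408-125)/0.32 = 4009.38 C/mm


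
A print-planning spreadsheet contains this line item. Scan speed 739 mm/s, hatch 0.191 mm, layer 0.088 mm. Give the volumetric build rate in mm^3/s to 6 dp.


Rate = 739 * 0.191 * 0.088 = 12.421112 mm^3/s


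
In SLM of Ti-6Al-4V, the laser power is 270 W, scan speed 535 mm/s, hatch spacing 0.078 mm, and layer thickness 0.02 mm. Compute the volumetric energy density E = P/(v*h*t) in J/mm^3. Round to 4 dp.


E = 270 / (535*0.078*0.02) = 323.5083 J/mm^3


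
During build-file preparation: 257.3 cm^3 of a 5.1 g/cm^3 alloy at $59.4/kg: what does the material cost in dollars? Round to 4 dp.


Mass = 257.3*5.1/1000 = 1.31223 kg
Cost = 1.31223 * 59.4 = 77.9465 $


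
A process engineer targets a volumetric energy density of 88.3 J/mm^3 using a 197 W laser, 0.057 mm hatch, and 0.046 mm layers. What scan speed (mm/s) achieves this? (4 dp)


v = 197 / (88.3*0.057*0.046) = 850.8889 mm/s


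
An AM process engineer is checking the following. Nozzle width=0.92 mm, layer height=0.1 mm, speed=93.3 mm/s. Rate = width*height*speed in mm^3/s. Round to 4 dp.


Rate = 0.92 * 0.1 * 93.3 = 8.5836 mm^3/s


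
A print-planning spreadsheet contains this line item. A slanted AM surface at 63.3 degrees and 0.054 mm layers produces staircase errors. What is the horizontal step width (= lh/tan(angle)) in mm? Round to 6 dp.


step = 0.054 / tan(63.3) = 0.027159 mm


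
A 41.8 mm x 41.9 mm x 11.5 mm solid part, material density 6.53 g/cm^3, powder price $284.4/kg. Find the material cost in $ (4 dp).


V = 41.8 * 41.9 * 11.5 = 20141.33 mm^3 = 20.14133 cm^3
Mass = 20.14133 * 6.53 / 1000 = 0.13152288 kg
Cost = 0.13152288 * 284.4 = 37.4051 $


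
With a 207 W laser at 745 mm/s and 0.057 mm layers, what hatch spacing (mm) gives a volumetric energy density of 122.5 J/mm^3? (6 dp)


h = 207 / (122.5*745*0.057) = 0.039793 mm


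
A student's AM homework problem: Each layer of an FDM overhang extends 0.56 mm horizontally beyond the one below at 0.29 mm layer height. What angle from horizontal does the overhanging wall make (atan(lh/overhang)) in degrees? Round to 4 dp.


angle = atan(0.29/0.56) = 27.3777 degrees


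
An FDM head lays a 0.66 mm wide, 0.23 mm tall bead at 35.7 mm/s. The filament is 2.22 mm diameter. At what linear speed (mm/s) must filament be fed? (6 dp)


Q = 0.66 * 0.23 * 35.7 = 5.41926 mm^3/s
A_fil = pi*(2.22/2)^2 = 3.87075631 mm^2
v_feed = 5.41926 / 3.87075631 = 1.400052 mm/s


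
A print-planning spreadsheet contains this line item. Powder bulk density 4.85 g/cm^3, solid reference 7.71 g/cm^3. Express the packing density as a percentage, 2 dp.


Packing = (4.85/7.71)*100 = 62.91 %


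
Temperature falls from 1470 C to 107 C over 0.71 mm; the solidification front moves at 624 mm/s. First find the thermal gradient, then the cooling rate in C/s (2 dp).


G = (1470-107)/0.71 = 1919.71830986 C/mm
CR = 1919.71830986 * 624 = 1197904.23 C/s


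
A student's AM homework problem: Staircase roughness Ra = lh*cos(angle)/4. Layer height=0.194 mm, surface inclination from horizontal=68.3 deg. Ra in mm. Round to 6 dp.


Ra = 0.194 * cos(68.3) / 4 = 0.017933 mm


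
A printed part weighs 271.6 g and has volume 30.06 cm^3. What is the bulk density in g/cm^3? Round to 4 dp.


rho = 271.6 / 30.06 = 9.0353 g/cm^3


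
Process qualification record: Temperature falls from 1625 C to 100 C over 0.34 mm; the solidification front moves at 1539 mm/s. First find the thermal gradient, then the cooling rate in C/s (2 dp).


G = (1625-100)/0.34 = 4485.29411765 C/mm
CR = 4485.29411765 * 1539 = 6902867.65 C/s


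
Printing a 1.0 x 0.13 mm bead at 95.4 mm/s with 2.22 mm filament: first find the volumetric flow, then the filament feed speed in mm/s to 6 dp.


Q = 1.0 * 0.13 * 95.4 = 12.402 mm^3/s
A_fil = pi*(2.22/2)^2 = 3.87075631 mm^2
v_feed = 12.402 / 3.87075631 = 3.204025 mm/s


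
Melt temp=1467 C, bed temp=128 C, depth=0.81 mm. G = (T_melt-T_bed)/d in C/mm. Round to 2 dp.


G = (1467-128)/0.81 = 1653.09 C/mm


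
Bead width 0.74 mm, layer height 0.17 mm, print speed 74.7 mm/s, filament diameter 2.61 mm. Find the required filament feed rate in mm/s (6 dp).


Q = 0.74 * 0.17 * 74.7 = 9.39726 mm^3/s
A_fil = pi*(2.61/2)^2 = 5.35021083 mm^2
v_feed = 9.39726 / 5.35021083 = 1.756428 mm/s


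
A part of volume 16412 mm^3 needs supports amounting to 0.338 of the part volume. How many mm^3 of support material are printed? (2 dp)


V_support = 16412 * 0.338 = 5547.26 mm^3


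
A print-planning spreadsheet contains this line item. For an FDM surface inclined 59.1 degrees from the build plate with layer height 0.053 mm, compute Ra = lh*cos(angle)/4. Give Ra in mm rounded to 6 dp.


Ra = 0.053 * cos(59.1) / 4 = 0.006804 mm


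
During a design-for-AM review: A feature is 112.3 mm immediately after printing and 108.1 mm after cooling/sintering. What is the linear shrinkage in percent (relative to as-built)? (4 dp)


Shrinkage = ((112.3-108.1)/112.3)*100 = 3.74 %


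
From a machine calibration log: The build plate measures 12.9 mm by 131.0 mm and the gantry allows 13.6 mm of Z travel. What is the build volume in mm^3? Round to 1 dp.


V = 12.9 * 131.0 * 13.6 = 22982.6 mm^3


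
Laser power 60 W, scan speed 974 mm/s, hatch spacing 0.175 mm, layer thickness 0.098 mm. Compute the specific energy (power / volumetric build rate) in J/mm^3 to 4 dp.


Build rate = 974 * 0.175 * 0.098 = 16.7041 mm^3/s
SE = 60 / 16.7041 = 3.5919 J/mm^3


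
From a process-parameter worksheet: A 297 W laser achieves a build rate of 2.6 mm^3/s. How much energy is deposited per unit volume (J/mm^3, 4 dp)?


SE = 297 / 2.6 = 114.2308 J/mm^3


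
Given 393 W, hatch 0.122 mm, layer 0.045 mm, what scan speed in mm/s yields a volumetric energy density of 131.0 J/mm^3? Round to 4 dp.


v = 393 / (131.0*0.122*0.045) = 546.4481 mm/s


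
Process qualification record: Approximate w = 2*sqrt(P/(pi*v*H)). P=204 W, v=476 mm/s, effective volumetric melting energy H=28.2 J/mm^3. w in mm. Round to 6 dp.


w = 2*sqrt(204/(pi*476*28.2)) = 0.139105 mm


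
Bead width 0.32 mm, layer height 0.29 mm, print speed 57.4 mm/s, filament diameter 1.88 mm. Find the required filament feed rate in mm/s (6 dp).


Q = 0.32 * 0.29 * 57.4 = 5.32672 mm^3/s
A_fil = pi*(1.88/2)^2 = 2.77591127 mm^2
v_feed = 5.32672 / 2.77591127 = 1.918909 mm/s


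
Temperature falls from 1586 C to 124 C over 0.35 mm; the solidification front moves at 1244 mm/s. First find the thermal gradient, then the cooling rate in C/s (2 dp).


G = (1586-124)/0.35 = 4177.14285714 C/mm
CR = 4177.14285714 * 1244 = 5196365.71 C/s


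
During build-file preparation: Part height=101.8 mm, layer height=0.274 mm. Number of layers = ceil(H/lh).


Layers = ceil(101.8/0.274) = 372


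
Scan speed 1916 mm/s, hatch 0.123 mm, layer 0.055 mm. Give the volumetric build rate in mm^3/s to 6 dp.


Rate = 1916 * 0.123 * 0.055 = 12.96174 mm^3/s


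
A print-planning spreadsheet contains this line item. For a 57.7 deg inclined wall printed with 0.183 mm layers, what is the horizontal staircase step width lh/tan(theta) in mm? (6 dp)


step = 0.183 / tan(57.7) = 0.115688 mm


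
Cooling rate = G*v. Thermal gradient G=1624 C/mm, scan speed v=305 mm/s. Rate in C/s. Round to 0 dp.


CR = 1624 * 305 = 495320 C/s


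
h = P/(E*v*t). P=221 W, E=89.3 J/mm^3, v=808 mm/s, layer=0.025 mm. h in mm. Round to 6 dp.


h = 221 / (89.3*808*0.025) = 0.122515 mm


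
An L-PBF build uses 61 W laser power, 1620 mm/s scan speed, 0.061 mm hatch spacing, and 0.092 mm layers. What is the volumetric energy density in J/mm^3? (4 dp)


E = 61 / (1620*0.061*0.092) = 6.7096 J/mm^3


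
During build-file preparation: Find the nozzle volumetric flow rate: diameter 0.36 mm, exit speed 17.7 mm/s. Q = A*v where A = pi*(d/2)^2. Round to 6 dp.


A = pi*(0.36/2)^2 = 0.1017876 mm^2
Q = 0.1017876 * 17.7 = 1.801641 mm^3/s


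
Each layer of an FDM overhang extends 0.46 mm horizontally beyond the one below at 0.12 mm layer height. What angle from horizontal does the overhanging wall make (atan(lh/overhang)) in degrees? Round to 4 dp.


angle = atan(0.12/0.46) = 14.6209 degrees


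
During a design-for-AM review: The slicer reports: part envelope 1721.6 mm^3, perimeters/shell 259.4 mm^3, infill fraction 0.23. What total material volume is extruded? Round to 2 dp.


V_infill = (1721.6 - 259.4) * 0.23 = 336.31
V_total = 259.4 + 336.31 = 595.71 mm^3


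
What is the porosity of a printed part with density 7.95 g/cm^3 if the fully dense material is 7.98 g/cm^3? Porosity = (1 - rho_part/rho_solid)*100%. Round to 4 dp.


Porosity = (1-7.95/7.98)*100 = 0.3759 %


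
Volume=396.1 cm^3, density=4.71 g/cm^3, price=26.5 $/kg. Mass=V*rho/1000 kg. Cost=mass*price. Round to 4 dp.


Mass = 396.1*4.71/1000 = 1.865631 kg
Cost = 1.865631 * 26.5 = 49.4392 $


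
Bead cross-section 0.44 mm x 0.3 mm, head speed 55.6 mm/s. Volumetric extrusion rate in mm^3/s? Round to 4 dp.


Rate = 0.44 * 0.3 * 55.6 = 7.3392 mm^3/s


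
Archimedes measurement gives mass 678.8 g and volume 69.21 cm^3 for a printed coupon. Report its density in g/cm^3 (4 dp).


rho = 678.8 / 69.21 = 9.8078 g/cm^3


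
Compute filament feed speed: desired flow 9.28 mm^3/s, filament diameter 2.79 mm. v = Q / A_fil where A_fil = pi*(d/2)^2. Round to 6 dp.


A = pi*(2.79/2)^2 = 6.113618
v = 9.28 / 6.113618 = 1.517923 mm/s


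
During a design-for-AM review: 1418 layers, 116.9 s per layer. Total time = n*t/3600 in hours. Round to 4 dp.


t = 1418 * 116.9 / 3600 = 46.0456 hrs


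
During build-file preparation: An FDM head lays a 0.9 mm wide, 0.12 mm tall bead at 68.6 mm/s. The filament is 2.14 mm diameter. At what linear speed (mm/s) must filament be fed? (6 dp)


Q = 0.9 * 0.12 * 68.6 = 7.4088 mm^3/s
A_fil = pi*(2.14/2)^2 = 3.59680943 mm^2
v_feed = 7.4088 / 3.59680943 = 2.059826 mm/s


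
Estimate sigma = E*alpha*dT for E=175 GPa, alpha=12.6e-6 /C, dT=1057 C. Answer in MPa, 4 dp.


sigma = 175*1000 * 12.6e-6 * 1057 = 2330.685 MPa


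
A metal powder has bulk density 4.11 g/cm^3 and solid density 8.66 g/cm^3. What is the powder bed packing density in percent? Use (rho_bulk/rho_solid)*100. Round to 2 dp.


Packing = (4.11/8.66)*100 = 47.46 %


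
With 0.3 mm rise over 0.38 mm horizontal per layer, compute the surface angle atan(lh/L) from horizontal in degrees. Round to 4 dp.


angle = atan(0.3/0.38) = 38.2902 degrees


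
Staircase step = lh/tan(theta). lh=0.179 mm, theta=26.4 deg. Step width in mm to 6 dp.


step = 0.179 / tan(26.4) = 0.360593 mm


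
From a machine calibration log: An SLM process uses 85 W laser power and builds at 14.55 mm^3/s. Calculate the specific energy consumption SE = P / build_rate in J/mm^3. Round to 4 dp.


SE = 85 / 14.55 = 5.8419 J/mm^3


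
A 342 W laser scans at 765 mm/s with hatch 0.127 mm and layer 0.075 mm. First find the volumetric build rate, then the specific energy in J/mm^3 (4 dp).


Build rate = 765 * 0.127 * 0.075 = 7.286625 mm^3/s
SE = 342 / 7.286625 = 46.9353 J/mm^3


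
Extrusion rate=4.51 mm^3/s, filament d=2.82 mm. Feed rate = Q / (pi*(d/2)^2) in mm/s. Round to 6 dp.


A = pi*(2.82/2)^2 = 6.2458
v = 4.51 / 6.2458 = 0.722085 mm/s


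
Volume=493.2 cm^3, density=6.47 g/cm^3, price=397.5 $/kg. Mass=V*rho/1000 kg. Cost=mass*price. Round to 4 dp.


Mass = 493.2*6.47/1000 = 3.191004 kg
Cost = 3.191004 * 397.5 = 1268.4241 $


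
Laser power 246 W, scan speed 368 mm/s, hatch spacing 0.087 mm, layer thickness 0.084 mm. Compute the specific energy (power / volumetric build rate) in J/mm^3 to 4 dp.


Build rate = 368 * 0.087 * 0.084 = 2.689344 mm^3/s
SE = 246 / 2.689344 = 91.4721 J/mm^3


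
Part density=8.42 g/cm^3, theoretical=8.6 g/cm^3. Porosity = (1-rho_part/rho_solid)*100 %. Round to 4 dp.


Porosity = (1-8.42/8.6)*100 = 2.093 %


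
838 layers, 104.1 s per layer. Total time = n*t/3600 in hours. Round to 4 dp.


t = 838 * 104.1 / 3600 = 24.2322 hrs


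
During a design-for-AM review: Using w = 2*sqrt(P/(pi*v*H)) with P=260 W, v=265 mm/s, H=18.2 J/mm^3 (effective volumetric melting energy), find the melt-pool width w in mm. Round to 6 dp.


w = 2*sqrt(260/(pi*265*18.2)) = 0.261989 mm


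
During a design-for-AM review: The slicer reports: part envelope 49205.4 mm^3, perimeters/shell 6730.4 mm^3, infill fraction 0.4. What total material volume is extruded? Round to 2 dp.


V_infill = (49205.4 - 6730.4) * 0.4 = 16990.0
V_total = 6730.4 + 16990.0 = 23720.4 mm^3


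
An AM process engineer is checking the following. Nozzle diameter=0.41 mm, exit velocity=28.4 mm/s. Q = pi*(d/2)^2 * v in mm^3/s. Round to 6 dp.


A = pi*(0.41/2)^2 = 0.13202543 mm^2
Q = 0.13202543 * 28.4 = 3.749522 mm^3/s


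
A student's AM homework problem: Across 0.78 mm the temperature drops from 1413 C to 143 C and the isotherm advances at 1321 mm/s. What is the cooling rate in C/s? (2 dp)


G = (1413-143)/0.78 = 1628.20512821 C/mm
CR = 1628.20512821 * 1321 = 2150858.97 C/s


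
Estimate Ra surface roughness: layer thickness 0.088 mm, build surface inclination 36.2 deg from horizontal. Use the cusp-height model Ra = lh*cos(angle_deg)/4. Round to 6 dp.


Ra = 0.088 * cos(36.2) / 4 = 0.017753 mm


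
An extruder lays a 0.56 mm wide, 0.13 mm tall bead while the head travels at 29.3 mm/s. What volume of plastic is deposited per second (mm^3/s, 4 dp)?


Rate = 0.56 * 0.13 * 29.3 = 2.133 mm^3/s


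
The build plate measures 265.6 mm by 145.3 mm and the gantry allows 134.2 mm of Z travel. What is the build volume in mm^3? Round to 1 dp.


V = 265.6 * 145.3 * 134.2 = 5179003.5 mm^3


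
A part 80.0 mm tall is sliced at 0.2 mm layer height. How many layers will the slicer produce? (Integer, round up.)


Layers = ceil(80.0/0.2) = 400


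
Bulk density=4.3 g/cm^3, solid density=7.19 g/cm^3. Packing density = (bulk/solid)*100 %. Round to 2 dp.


Packing = (4.3/7.19)*100 = 59.81 %


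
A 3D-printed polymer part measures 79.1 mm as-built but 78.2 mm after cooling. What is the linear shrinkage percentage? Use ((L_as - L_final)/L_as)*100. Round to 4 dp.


Shrinkage = ((79.1-78.2)/79.1)*100 = 1.1378 %


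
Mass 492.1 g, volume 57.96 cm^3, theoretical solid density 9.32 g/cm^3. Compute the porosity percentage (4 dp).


rho_part = 492.1 / 57.96 = 8.49033816 g/cm^3
Porosity = (1 - 8.49033816/9.32)*100 = 8.902 %


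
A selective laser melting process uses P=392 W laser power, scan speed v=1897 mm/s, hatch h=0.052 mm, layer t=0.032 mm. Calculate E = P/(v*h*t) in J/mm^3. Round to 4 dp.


E = 392 / (1897*0.052*0.032) = 124.1839 J/mm^3


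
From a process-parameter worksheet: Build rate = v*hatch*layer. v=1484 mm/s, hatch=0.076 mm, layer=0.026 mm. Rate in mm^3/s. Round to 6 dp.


Rate = 1484 * 0.076 * 0.026 = 2.932384 mm^3/s


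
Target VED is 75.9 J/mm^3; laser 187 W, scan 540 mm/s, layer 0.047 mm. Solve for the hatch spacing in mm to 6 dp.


h = 187 / (75.9*540*0.047) = 0.097075 mm


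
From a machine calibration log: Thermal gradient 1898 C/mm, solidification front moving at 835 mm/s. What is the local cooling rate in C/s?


CR = 1898 * 835 = 1584830 C/s


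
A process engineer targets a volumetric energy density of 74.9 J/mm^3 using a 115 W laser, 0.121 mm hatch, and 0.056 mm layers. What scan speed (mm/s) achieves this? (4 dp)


v = 115 / (74.9*0.121*0.056) = 226.591 mm/s


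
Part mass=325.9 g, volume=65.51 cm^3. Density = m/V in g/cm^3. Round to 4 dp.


rho = 325.9 / 65.51 = 4.9748 g/cm^3


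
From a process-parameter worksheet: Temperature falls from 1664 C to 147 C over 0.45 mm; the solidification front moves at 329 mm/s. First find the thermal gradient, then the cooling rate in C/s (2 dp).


G = (1664-147)/0.45 = 3371.11111111 C/mm
CR = 3371.11111111 * 329 = 1109095.56 C/s


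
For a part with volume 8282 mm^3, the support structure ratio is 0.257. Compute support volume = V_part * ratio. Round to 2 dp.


V_support = 8282 * 0.257 = 2128.47 mm^3


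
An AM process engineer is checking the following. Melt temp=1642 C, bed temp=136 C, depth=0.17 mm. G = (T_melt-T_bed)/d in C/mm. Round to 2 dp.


G = (1642-136)/0.17 = 8858.82 C/mm


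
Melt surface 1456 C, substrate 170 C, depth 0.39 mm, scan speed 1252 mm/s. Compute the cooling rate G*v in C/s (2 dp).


G = (1456-170)/0.39 = 3297.43589744 C/mm
CR = 3297.43589744 * 1252 = 4128389.74 C/s


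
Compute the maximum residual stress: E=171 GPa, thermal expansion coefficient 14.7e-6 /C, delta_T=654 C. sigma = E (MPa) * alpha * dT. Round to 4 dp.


sigma = 171*1000 * 14.7e-6 * 654 = 1643.9598 MPa


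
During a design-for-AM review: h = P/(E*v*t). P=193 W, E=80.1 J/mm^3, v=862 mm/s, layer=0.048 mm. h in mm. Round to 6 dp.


h = 193 / (80.1*862*0.048) = 0.058234 mm


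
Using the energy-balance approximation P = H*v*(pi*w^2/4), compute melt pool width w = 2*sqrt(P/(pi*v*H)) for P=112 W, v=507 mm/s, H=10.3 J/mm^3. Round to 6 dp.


w = 2*sqrt(112/(pi*507*10.3)) = 0.16525 mm


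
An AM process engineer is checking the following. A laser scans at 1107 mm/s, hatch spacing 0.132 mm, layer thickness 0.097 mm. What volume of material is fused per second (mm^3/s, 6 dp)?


Rate = 1107 * 0.132 * 0.097 = 14.174028 mm^3/s


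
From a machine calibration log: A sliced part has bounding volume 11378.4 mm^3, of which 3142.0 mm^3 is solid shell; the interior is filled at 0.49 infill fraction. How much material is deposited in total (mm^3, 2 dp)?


V_infill = (11378.4 - 3142.0) * 0.49 = 4035.84
V_total = 3142.0 + 4035.84 = 7177.84 mm^3


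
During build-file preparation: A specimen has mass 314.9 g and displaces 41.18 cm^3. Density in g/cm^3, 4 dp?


rho = 314.9 / 41.18 = 7.6469 g/cm^3


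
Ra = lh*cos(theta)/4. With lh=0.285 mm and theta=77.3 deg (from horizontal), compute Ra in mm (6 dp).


Ra = 0.285 * cos(77.3) / 4 = 0.015664 mm


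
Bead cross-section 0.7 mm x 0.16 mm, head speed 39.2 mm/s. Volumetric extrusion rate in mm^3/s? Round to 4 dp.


Rate = 0.7 * 0.16 * 39.2 = 4.3904 mm^3/s


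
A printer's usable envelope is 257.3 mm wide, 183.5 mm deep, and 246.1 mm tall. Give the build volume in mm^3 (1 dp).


V = 257.3 * 183.5 * 246.1 = 11619500.8 mm^3


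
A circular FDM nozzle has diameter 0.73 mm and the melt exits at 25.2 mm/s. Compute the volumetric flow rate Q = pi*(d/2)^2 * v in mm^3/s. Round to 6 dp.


A = pi*(0.73/2)^2 = 0.41853868 mm^2
Q = 0.41853868 * 25.2 = 10.547175 mm^3/s


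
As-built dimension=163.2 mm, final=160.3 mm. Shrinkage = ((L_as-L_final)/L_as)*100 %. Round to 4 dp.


Shrinkage = ((163.2-160.3)/163.2)*100 = 1.777 %


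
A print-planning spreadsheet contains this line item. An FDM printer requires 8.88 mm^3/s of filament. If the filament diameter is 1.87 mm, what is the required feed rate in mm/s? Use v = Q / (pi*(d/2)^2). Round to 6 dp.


A = pi*(1.87/2)^2 = 2.746459
v = 8.88 / 2.746459 = 3.233254 mm/s


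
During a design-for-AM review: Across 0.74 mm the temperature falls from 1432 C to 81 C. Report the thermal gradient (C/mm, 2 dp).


G = (1432-81)/0.74 = 1825.68 C/mm


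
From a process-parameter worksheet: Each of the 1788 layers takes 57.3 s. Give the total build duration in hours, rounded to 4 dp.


t = 1788 * 57.3 / 3600 = 28.459 hrs


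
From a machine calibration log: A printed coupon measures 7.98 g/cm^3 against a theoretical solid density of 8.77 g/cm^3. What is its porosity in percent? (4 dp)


Porosity = (1-7.98/8.77)*100 = 9.008 %


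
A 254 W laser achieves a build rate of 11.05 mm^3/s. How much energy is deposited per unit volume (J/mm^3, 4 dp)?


SE = 254 / 11.05 = 22.9864 J/mm^3


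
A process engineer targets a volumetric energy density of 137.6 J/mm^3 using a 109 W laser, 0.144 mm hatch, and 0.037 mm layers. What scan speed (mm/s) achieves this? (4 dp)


v = 109 / (137.6*0.144*0.037) = 148.677 mm/s


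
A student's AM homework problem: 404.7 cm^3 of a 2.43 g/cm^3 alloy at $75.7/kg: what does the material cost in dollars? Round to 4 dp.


Mass = 404.7*2.43/1000 = 0.983421 kg
Cost = 0.983421 * 75.7 = 74.445 $


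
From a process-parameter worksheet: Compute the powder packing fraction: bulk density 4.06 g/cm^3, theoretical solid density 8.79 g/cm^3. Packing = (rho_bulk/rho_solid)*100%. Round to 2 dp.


Packing = (4.06/8.79)*100 = 46.19 %


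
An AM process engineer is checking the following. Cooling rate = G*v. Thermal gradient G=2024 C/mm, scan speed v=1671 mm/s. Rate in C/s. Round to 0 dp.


CR = 2024 * 1671 = 3382104 C/s


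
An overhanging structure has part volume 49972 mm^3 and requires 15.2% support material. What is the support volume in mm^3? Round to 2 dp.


V_support = 49972 * 0.152 = 7595.74 mm^3


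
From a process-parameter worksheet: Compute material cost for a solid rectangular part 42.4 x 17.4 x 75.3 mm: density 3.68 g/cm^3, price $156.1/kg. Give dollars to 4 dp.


V = 42.4 * 17.4 * 75.3 = 55553.328 mm^3 = 55.553328 cm^3
Mass = 55.553328 * 3.68 / 1000 = 0.20443625 kg
Cost = 0.20443625 * 156.1 = 31.9125 $


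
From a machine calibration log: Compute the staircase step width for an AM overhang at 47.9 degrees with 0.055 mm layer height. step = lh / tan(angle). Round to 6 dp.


step = 0.055 / tan(47.9) = 0.049696 mm


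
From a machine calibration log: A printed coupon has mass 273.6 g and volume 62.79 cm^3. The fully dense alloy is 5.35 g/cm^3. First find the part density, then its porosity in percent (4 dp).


rho_part = 273.6 / 62.79 = 4.35738175 g/cm^3
Porosity = (1 - 4.35738175/5.35)*100 = 18.5536 %


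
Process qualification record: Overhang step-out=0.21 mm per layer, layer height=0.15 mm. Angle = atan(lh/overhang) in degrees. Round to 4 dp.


angle = atan(0.15/0.21) = 35.5377 degrees


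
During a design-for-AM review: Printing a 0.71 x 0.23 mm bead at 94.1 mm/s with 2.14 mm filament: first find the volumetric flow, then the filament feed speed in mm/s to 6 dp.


Q = 0.71 * 0.23 * 94.1 = 15.36653 mm^3/s
A_fil = pi*(2.14/2)^2 = 3.59680943 mm^2
v_feed = 15.36653 / 3.59680943 = 4.272267 mm/s


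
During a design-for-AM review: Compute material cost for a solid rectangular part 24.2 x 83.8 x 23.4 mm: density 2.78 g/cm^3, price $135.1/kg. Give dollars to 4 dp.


V = 24.2 * 83.8 * 23.4 = 47454.264 mm^3 = 47.454264 cm^3
Mass = 47.454264 * 2.78 / 1000 = 0.13192285 kg
Cost = 0.13192285 * 135.1 = 17.8228 $


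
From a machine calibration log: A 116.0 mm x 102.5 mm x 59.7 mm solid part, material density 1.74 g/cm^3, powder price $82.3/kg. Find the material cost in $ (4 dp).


V = 116.0 * 102.5 * 59.7 = 709833.0 mm^3 = 709.833 cm^3
Mass = 709.833 * 1.74 / 1000 = 1.23510942 kg
Cost = 1.23510942 * 82.3 = 101.6495 $


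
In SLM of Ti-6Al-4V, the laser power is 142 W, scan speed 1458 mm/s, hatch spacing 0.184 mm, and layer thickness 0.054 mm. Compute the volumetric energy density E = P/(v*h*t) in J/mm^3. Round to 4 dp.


E = 142 / (1458*0.184*0.054) = 9.8021 J/mm^3


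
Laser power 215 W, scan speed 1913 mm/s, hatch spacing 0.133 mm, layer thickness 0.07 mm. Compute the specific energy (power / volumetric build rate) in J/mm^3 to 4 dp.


Build rate = 1913 * 0.133 * 0.07 = 17.81003 mm^3/s
SE = 215 / 17.81003 = 12.0718 J/mm^3


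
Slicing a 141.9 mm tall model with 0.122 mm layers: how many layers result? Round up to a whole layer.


Layers = ceil(141.9/0.122) = 1164


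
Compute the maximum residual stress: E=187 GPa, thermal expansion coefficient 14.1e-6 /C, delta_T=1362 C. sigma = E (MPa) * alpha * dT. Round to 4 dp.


sigma = 187*1000 * 14.1e-6 * 1362 = 3591.1854 MPa


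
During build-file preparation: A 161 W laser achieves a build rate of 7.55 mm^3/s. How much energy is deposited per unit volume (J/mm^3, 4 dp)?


SE = 161 / 7.55 = 21.3245 J/mm^3


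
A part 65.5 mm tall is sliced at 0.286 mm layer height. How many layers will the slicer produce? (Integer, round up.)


Layers = ceil(65.5/0.286) = 230


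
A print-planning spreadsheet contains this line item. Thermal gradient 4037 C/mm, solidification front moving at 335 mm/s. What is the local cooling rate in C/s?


CR = 4037 * 335 = 1352395 C/s


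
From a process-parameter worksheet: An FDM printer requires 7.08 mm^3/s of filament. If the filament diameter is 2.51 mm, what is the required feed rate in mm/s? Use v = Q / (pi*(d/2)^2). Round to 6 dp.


A = pi*(2.51/2)^2 = 4.948087
v = 7.08 / 4.948087 = 1.430856 mm/s


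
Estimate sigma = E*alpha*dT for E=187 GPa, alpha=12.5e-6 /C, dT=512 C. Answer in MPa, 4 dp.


sigma = 187*1000 * 12.5e-6 * 512 = 1196.8 MPa


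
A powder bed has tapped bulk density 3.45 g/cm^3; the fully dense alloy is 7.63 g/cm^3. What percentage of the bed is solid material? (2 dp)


Packing = (3.45/7.63)*100 = 45.22 %


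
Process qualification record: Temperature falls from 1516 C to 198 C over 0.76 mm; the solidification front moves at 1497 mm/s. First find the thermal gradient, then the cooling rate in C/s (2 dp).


G = (1516-198)/0.76 = 1734.21052632 C/mm
CR = 1734.21052632 * 1497 = 2596113.16 C/s


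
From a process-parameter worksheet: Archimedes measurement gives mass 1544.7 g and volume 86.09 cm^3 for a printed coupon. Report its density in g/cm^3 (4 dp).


rho = 1544.7 / 86.09 = 17.9429 g/cm^3


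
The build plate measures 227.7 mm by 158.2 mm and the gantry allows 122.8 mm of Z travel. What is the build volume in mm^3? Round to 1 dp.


V = 227.7 * 158.2 * 122.8 = 4423518.8 mm^3


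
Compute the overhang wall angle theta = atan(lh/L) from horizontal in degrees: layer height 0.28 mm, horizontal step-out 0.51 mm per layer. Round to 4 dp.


angle = atan(0.28/0.51) = 28.7676 degrees


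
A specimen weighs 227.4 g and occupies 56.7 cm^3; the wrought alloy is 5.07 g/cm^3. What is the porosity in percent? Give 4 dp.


rho_part = 227.4 / 56.7 = 4.01058201 g/cm^3
Porosity = (1 - 4.01058201/5.07)*100 = 20.8958 %


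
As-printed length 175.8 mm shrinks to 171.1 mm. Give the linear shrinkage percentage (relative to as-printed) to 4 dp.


Shrinkage = ((175.8-171.1)/175.8)*100 = 2.6735 %


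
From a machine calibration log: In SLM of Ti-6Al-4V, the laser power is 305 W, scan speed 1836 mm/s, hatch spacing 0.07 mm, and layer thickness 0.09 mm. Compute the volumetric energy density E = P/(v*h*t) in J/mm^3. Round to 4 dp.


E = 305 / (1836*0.07*0.09) = 26.3686 J/mm^3


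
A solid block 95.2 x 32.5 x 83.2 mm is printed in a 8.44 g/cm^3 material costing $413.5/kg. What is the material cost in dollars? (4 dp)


V = 95.2 * 32.5 * 83.2 = 257420.8 mm^3 = 257.4208 cm^3
Mass = 257.4208 * 8.44 / 1000 = 2.17263155 kg
Cost = 2.17263155 * 413.5 = 898.3831 $


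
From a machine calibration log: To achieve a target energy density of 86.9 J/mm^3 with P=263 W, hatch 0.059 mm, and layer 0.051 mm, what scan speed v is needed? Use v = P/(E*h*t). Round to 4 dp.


v = 263 / (86.9*0.059*0.051) = 1005.805 mm/s


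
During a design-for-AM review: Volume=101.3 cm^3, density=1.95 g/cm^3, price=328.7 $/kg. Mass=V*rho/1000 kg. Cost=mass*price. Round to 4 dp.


Mass = 101.3*1.95/1000 = 0.197535 kg
Cost = 0.197535 * 328.7 = 64.9298 $


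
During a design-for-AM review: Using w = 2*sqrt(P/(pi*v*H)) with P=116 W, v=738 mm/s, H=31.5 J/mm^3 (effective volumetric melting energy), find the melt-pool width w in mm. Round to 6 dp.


w = 2*sqrt(116/(pi*738*31.5)) = 0.079708 mm


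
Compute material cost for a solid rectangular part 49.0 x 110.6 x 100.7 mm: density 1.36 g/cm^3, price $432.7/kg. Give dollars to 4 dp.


V = 49.0 * 110.6 * 100.7 = 545733.58 mm^3 = 545.73358 cm^3
Mass = 545.73358 * 1.36 / 1000 = 0.74219767 kg
Cost = 0.74219767 * 432.7 = 321.1489 $


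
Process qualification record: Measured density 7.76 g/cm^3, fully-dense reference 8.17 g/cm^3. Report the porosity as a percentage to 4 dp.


Porosity = (1-7.76/8.17)*100 = 5.0184 %


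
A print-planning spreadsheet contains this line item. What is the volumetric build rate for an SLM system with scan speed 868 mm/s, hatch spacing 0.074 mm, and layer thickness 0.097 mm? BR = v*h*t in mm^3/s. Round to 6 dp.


Rate = 868 * 0.074 * 0.097 = 6.230504 mm^3/s


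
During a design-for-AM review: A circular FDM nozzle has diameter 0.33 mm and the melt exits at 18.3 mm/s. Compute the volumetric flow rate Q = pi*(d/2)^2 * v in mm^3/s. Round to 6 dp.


A = pi*(0.33/2)^2 = 0.08552986 mm^2
Q = 0.08552986 * 18.3 = 1.565196 mm^3/s


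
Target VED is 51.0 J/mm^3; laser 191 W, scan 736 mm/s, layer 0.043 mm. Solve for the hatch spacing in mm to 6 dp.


h = 191 / (51.0*736*0.043) = 0.118336 mm


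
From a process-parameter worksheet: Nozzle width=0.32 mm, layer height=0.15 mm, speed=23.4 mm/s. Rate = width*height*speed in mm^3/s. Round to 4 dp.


Rate = 0.32 * 0.15 * 23.4 = 1.1232 mm^3/s


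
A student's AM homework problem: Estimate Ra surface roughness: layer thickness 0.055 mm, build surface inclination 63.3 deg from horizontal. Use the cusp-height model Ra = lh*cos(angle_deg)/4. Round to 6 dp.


Ra = 0.055 * cos(63.3) / 4 = 0.006178 mm


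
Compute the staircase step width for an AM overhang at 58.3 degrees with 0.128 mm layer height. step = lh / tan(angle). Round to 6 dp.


step = 0.128 / tan(58.3) = 0.079054 mm


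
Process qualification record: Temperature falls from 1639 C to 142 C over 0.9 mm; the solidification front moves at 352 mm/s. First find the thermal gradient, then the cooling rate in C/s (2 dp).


G = (1639-142)/0.9 = 1663.33333333 C/mm
CR = 1663.33333333 * 352 = 585493.33 C/s


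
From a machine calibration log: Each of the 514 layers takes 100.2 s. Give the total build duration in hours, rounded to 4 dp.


t = 514 * 100.2 / 3600 = 14.3063 hrs


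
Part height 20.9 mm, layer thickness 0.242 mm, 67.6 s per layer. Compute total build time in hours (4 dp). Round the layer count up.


Layers = ceil(20.9/0.242) = 87
t = 87 * 67.6 / 3600 = 1.6337 hrs


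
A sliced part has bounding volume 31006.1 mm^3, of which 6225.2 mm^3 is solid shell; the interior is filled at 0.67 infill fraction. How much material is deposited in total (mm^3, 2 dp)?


V_infill = (31006.1 - 6225.2) * 0.67 = 16603.2
V_total = 6225.2 + 16603.2 = 22828.4 mm^3


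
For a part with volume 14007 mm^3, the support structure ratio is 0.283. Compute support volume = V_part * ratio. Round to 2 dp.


V_support = 14007 * 0.283 = 3963.98 mm^3


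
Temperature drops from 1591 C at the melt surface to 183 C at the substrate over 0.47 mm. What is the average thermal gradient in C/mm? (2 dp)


G = (1591-183)/0.47 = 2995.74 C/mm


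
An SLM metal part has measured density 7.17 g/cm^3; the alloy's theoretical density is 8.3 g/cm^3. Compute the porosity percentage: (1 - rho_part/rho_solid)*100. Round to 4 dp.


Porosity = (1-7.17/8.3)*100 = 13.6145 %


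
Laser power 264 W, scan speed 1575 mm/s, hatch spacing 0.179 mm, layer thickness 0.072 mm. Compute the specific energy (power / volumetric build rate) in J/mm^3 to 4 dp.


Build rate = 1575 * 0.179 * 0.072 = 20.2986 mm^3/s
SE = 264 / 20.2986 = 13.0058 J/mm^3


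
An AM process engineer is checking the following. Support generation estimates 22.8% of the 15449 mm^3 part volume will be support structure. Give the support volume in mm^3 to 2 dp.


V_support = 15449 * 0.228 = 3522.37 mm^3


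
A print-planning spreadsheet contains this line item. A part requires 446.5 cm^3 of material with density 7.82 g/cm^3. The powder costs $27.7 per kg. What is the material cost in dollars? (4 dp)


Mass = 446.5*7.82/1000 = 3.49163 kg
Cost = 3.49163 * 27.7 = 96.7182 $
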